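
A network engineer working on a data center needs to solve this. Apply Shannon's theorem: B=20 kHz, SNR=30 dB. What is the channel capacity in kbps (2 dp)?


Given: B = 20 kHz, SNR = 30 dB
SNR linear = 10^(30/10) = 1000
1 + SNR = 1001
log2(1001) = 9.9672262588
C = 20 * 1000 * 9.9672262588 = 199344.5252 bps
C = 199.344525 kbps -> 199.34 kbps (2 dp)

199.34


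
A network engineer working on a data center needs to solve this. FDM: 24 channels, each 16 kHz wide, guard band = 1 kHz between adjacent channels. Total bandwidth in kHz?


Given: 24 channels, 16 kHz each, guard = 1 kHz
Channel bandwidth = 24 * 16 = 384 kHz
Guard bands = 23 gaps * 1 kHz = 23 kHz
Total = 384 + 23 = 407 kHz

407


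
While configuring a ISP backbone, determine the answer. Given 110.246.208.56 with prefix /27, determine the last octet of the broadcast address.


Given: IP = 110.246.208.56, prefix = /27
Host bits = 32 - 27 = 5
Network last octet = 56 AND mask = 32
Host part size = 2^5 - 1 = 31
Broadcast last octet = 32 OR 31 = 63

63


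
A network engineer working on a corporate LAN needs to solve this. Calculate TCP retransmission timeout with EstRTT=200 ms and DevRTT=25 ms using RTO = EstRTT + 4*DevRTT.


Given: EstRTT = 200 ms, DevRTT = 25 ms
Timeout = EstRTT + 4 * DevRTT
4 * DevRTT = 4 * 25 = 100
Timeout = 200 + 100 = 300 ms

300


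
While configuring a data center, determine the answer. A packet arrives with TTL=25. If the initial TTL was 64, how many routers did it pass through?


Given: initial TTL = 64, received TTL = 25
Hops = initial TTL - received TTL
Hops = 64 - 25 = 39

39


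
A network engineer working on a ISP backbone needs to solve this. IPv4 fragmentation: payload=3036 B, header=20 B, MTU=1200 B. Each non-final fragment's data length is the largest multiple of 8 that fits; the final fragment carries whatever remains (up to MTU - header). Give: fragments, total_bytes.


Max data per non-final fragment = floor((MTU - header)/8)*8 = floor((1200 - 20)/8)*8 = floor(1180/8)*8 = 1176 B
Final fragment needs no 8-byte alignment: it can carry up to MTU - header = 1180 B
Non-final fragments needed = ceil((payload - 1180) / 1176) = ceil(1856/1176) = ceil(1.5782) = 2
Number of fragments = 2 + 1 = 3
Fragment sizes (data): 2 * 1176 B + 684 B (last, 684 <= 1180 OK)
Total bytes sent = payload + n_frags * header = 3036 + 3*20 = 3036 + 60 = 3096 B

3, 3096


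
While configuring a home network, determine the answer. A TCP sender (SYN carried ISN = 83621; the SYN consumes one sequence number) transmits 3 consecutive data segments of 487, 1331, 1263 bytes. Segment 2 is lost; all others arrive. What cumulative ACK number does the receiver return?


SYN uses sequence number 83621; first data byte = ISN + 1 = 83622.
Segment 1: SEQ = 83622, len = 487 B, covers [83622, 84108]
Segment 2: SEQ = 84109, len = 1331 B, covers [84109, 85439] [LOST]
Segment 3: SEQ = 85440, len = 1263 B, covers [85440, 86702]
In-order data received: bytes [83622, 84108] (segments 1..1).
Segment 2 missing -> gap begins at byte 84109; later segments buffered out of order.
Cumulative ACK = next expected in-order byte = 83622 + 487 = 84109

84109


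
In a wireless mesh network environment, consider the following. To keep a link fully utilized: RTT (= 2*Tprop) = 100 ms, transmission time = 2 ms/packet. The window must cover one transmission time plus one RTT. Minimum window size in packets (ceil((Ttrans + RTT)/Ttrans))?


Given: Ttrans = 2 ms, RTT = 100 ms (= 2 * Tprop, Tprop = 50 ms)
Time until first ACK returns = Ttrans + RTT = 2 + 100 = 102 ms
Need W * Ttrans >= Ttrans + RTT  ->  W >= (Ttrans + RTT) / Ttrans
(Ttrans + RTT) / Ttrans = 102 / 2 = 51
W_min = ceil(51) = 51

51


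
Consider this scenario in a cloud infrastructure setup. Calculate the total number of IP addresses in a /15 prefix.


Given: CIDR prefix /15
Host bits = 32 - 15 = 17
Total addresses = 2^17 = 131072

131072


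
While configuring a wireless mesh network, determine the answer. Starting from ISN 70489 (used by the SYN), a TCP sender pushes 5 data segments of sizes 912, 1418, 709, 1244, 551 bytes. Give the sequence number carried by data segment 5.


The SYN occupies sequence number ISN = 70489, so the first data byte is ISN + 1 = 70490.
SEQ of data segment i = (ISN + 1) + sum of payload sizes of segments 1..i-1.
Segment 1: SEQ = 70490, payload = 912 bytes
Segment 2: SEQ = 71402, payload = 1418 bytes
Segment 3: SEQ = 72820, payload = 709 bytes
Segment 4: SEQ = 73529, payload = 1244 bytes
Segment 5: SEQ = 74773, payload = 551 bytes
SEQ of segment 5 = 70490 + 912 + 1418 + 709 + 1244 = 74773

74773


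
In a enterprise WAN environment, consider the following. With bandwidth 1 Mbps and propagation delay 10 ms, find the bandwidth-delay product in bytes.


Given: bandwidth = 1 Mbps, delay = 10 ms
BDP in bits = 1 * 10^6 * 10 / 1000
BDP in bits = 10000
BDP in bytes = 10000 / 8 = 1250

1250


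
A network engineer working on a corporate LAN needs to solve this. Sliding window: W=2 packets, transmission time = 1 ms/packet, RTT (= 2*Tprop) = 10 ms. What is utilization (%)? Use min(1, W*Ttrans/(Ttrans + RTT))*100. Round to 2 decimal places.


Given: W = 2, Ttrans = 1 ms, RTT = 10 ms (= 2 * Tprop, Tprop = 5 ms)
Cycle time = Ttrans + RTT = 1 + 10 = 11 ms (first packet sent until its ACK returns)
W * Ttrans = 2 * 1 = 2 ms of sending per cycle
W * Ttrans / (Ttrans + RTT) = 2 / 11 = 0.181818
U = min(1, 0.181818) = 0.181818
U% = 18.18%

18.18


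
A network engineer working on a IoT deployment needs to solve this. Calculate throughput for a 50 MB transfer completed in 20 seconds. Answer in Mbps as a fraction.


Given: file = 50 MB, time = 20 s
File in Mb = 50 * 8 = 400 Mb
Throughput = 400 / 20 Mbps
Throughput = 20 Mbps

20


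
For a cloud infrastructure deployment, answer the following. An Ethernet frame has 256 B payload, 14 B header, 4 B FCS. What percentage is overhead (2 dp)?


Given: payload = 256 B, header = 14 B, trailer = 4 B
Overhead bytes = header + trailer = 14 + 4 = 18
Total frame = payload + overhead = 256 + 18 = 274
Overhead % = 18 / 274 * 100 = 6.5693% -> 6.57% (2 dp)

6.57


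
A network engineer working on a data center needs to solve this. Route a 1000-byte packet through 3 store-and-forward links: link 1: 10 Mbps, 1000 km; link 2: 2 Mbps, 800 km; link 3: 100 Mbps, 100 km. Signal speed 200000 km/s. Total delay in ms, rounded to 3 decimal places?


Packet = 1000 bytes = 8000 bits. Store-and-forward: sum (t_trans + t_prop) per link.
Link 1: t_trans = 8000/(10*10^6) s = 0.8000 ms; t_prop = 1000/200000 s = 5.0000 ms; subtotal = 5.8000 ms
Link 2: t_trans = 8000/(2*10^6) s = 4.0000 ms; t_prop = 800/200000 s = 4.0000 ms; subtotal = 8.0000 ms
Link 3: t_trans = 8000/(100*10^6) s = 0.0800 ms; t_prop = 100/200000 s = 0.5000 ms; subtotal = 0.5800 ms
End-to-end = 5.8000 + 8.0000 + 0.5800 = 14.3800 ms -> 14.380 ms (3 dp)

14.380


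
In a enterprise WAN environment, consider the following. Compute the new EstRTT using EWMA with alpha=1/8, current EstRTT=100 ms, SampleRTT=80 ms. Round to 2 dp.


Given: EstRTT = 100 ms, SampleRTT = 80 ms, alpha = 1/8
New EstRTT = (1 - alpha) * EstRTT + alpha * SampleRTT
(7/8) * 100 = 87.5
(1/8) * 80 = 10
New EstRTT = 87.5 + 10 = 97.5 ms -> 97.50 ms (2 dp)

97.50


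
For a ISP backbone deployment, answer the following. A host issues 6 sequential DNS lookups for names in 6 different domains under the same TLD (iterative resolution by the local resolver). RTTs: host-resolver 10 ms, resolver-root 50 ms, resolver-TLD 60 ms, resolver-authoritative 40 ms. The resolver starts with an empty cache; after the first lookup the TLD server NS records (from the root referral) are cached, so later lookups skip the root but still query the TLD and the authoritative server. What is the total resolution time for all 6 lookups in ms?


Lookup 1 (cold cache): local + root + TLD + auth = 10 + 50 + 60 + 40 = 160 ms
Lookups 2..6 (TLD NS cached -> skip root; new domain -> still ask TLD and auth): local + TLD + auth = 10 + 60 + 40 = 110 ms each
Remaining 5 lookups: 5 * 110 = 550 ms
Total = 160 + 550 = 710 ms

710


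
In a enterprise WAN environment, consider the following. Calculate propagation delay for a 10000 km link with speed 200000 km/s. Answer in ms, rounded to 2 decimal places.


Given: distance = 10000 km, speed = 200000 km/s
Delay = distance / speed = 10000 / 200000 seconds
Delay in ms = 10000 * 1000 / 200000
Delay = 50.0000 ms
Rounded to 2 dp = 50.00 ms

50.00


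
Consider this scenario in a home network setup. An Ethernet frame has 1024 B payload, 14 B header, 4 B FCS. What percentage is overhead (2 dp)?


Given: payload = 1024 B, header = 14 B, trailer = 4 B
Overhead bytes = header + trailer = 14 + 4 = 18
Total frame = payload + overhead = 1024 + 18 = 1042
Overhead % = 18 / 1042 * 100 = 1.7274% -> 1.73% (2 dp)

1.73


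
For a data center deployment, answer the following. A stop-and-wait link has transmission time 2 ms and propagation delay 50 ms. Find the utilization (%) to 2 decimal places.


Given: Ttrans = 2 ms, Tprop = 50 ms
RTT = 2 * Tprop = 2 * 50 = 100 ms
U = Ttrans / (Ttrans + RTT)
U = 2 / (2 + 100)
U = 2 / 102 = 0.019608
U% = 1.96%

1.96


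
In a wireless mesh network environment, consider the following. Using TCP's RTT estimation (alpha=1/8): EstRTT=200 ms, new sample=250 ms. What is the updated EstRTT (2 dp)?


Given: EstRTT = 200 ms, SampleRTT = 250 ms, alpha = 1/8
New EstRTT = (1 - alpha) * EstRTT + alpha * SampleRTT
(7/8) * 200 = 175
(1/8) * 250 = 31.25
New EstRTT = 175 + 31.25 = 206.25 ms -> 206.25 ms (2 dp)

206.25


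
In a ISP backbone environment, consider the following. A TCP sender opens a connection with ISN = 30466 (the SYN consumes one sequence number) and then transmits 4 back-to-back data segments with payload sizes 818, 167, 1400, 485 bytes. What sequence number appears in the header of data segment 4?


The SYN occupies sequence number ISN = 30466, so the first data byte is ISN + 1 = 30467.
SEQ of data segment i = (ISN + 1) + sum of payload sizes of segments 1..i-1.
Segment 1: SEQ = 30467, payload = 818 bytes
Segment 2: SEQ = 31285, payload = 167 bytes
Segment 3: SEQ = 31452, payload = 1400 bytes
Segment 4: SEQ = 32852, payload = 485 bytes
SEQ of segment 4 = 30467 + 818 + 167 + 1400 = 32852

32852


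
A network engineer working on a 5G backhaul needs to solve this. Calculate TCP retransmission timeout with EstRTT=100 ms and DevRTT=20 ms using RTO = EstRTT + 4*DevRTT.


Given: EstRTT = 100 ms, DevRTT = 20 ms
Timeout = EstRTT + 4 * DevRTT
4 * DevRTT = 4 * 20 = 80
Timeout = 100 + 80 = 180 ms

180


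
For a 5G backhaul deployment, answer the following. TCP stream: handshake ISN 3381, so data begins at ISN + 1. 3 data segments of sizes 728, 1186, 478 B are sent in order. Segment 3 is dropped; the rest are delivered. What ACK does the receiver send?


SYN uses sequence number 3381; first data byte = ISN + 1 = 3382.
Segment 1: SEQ = 3382, len = 728 B, covers [3382, 4109]
Segment 2: SEQ = 4110, len = 1186 B, covers [4110, 5295]
Segment 3: SEQ = 5296, len = 478 B, covers [5296, 5773] [LOST]
In-order data received: bytes [3382, 5295] (segments 1..2).
Segment 3 missing -> gap begins at byte 5296.
Cumulative ACK = next expected in-order byte = 3382 + 728 + 1186 = 5296

5296


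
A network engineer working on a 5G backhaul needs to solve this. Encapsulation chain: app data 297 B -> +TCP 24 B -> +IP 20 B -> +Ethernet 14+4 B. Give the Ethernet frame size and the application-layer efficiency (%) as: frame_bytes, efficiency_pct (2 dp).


TCP segment = 297 + 24 = 321 B
IP packet = 321 + 20 = 341 B
Ethernet frame = 341 + 14 + 4 = 359 B
Efficiency = app / frame = 297 / 359 = 0.827298 = 82.7298% -> 82.73% (2 dp)

359, 82.73


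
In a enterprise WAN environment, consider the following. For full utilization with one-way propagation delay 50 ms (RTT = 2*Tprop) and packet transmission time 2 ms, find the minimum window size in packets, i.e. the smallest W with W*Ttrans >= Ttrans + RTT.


Given: Ttrans = 2 ms, RTT = 100 ms (= 2 * Tprop, Tprop = 50 ms)
Time until first ACK returns = Ttrans + RTT = 2 + 100 = 102 ms
Need W * Ttrans >= Ttrans + RTT  ->  W >= (Ttrans + RTT) / Ttrans
(Ttrans + RTT) / Ttrans = 102 / 2 = 51
W_min = ceil(51) = 51

51


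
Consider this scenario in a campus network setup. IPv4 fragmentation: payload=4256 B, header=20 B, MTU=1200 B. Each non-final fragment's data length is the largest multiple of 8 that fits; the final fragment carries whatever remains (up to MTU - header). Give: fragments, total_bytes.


Max data per non-final fragment = floor((MTU - header)/8)*8 = floor((1200 - 20)/8)*8 = floor(1180/8)*8 = 1176 B
Final fragment needs no 8-byte alignment: it can carry up to MTU - header = 1180 B
Non-final fragments needed = ceil((payload - 1180) / 1176) = ceil(3076/1176) = ceil(2.6156) = 3
Number of fragments = 3 + 1 = 4
Fragment sizes (data): 3 * 1176 B + 728 B (last, 728 <= 1180 OK)
Total bytes sent = payload + n_frags * header = 4256 + 4*20 = 4256 + 80 = 4336 B

4, 4336


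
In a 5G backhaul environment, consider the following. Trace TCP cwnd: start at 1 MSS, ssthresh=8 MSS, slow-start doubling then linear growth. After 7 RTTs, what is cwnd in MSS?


RTT 0: cwnd = 1 MSS (initial)
RTT 1: cwnd = 2 MSS (slow start, doubled)
RTT 2: cwnd = 4 MSS (slow start, doubled)
RTT 3: cwnd = 8 MSS (slow start, doubled)
RTT 4: cwnd = 9 MSS (congestion avoidance, +1)
RTT 5: cwnd = 10 MSS (congestion avoidance, +1)
RTT 6: cwnd = 11 MSS (congestion avoidance, +1)
RTT 7: cwnd = 12 MSS (congestion avoidance, +1)

12


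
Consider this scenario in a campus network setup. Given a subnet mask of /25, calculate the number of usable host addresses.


Given: subnet mask /25
Host bits = 32 - 25 = 7
Total addresses = 2^7 = 128
Usable hosts = 128 - 2 (network + broadcast) = 126

126


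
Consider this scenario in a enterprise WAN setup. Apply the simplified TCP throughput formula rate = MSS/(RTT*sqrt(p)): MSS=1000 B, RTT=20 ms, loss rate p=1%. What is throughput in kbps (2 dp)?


Given: MSS = 1000 bytes, RTT = 20 ms, loss = 1%
RTT in seconds = 20 / 1000 = 0.02
Loss rate = 1% = 0.01
sqrt(loss) = sqrt(0.01) = 0.1
Throughput (bytes/s) = 1000 / (0.02 * 0.1) = 500000.0000
Throughput (kbps) = 500000.0000 * 8 / 1000 = 4000.000000 -> 4000.00 kbps (2 dp)

4000.00


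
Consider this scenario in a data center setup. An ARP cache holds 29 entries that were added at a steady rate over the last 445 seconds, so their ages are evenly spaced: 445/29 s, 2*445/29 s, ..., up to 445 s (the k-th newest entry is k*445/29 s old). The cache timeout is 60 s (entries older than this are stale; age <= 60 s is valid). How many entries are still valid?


Ages are k * 445/29 s for k = 1..29 (spacing = 15.3448 s).
Entry k is valid iff k * 445/29 <= 60 iff k <= 29 * 60 / 445 = 3.9101
n_valid = floor(3.9101) = 3
(n_stale = 29 - 3 = 26)

3


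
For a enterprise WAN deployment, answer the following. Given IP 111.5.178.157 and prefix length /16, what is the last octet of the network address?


Given: IP = 111.5.178.157, prefix = /16
Subnet mask = 255.255.0.0
Last octet of IP: 157
Last octet of mask: 0
Network last octet = 157 AND 0 = 0

0


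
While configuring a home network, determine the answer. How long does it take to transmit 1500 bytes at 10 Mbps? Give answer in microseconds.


Given: packet = 1500 bytes, bandwidth = 10 Mbps
Packet in bits = 1500 * 8 = 12000 bits
Bandwidth = 10 * 10^6 = 10000000 bps
Time = 12000 / 10000000 seconds
Time in us = 12000 * 10^6 / 10000000 = 1200

1200


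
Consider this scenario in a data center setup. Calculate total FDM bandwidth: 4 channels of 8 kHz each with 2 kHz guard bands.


Given: 4 channels, 8 kHz each, guard = 2 kHz
Channel bandwidth = 4 * 8 = 32 kHz
Guard bands = 3 gaps * 2 kHz = 6 kHz
Total = 32 + 6 = 38 kHz

38


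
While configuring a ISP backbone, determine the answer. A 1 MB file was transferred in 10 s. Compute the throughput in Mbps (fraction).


Given: file = 1 MB, time = 10 s
File in Mb = 1 * 8 = 8 Mb
Throughput = 8 / 10 Mbps
Throughput = 4/5 Mbps

4/5


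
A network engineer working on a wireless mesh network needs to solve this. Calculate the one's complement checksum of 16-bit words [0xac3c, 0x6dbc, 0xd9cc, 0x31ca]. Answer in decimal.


Given words: [0xac3c, 0x6dbc, 0xd9cc, 0x31ca]
Step 1: Sum all words
Raw sum = 44092 + 28092 + 55756 + 12746 = 140686
Step 2: Fold carry: (9614 + 2) = 9616
One's complement = ~9616 & 0xFFFF = 55919

55919


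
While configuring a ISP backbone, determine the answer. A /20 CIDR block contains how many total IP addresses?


Given: CIDR prefix /20
Host bits = 32 - 20 = 12
Total addresses = 2^12 = 4096

4096


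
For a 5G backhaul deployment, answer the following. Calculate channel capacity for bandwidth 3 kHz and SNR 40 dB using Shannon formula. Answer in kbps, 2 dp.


Given: B = 3 kHz, SNR = 40 dB
SNR linear = 10^(40/10) = 10000
1 + SNR = 10001
log2(10001) = 13.2878566418
C = 3 * 1000 * 13.2878566418 = 39863.5699 bps
C = 39.863570 kbps -> 39.86 kbps (2 dp)

39.86


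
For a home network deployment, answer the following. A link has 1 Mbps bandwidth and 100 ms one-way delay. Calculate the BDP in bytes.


Given: bandwidth = 1 Mbps, delay = 100 ms
BDP in bits = 1 * 10^6 * 100 / 1000
BDP in bits = 100000
BDP in bytes = 100000 / 8 = 12500

12500


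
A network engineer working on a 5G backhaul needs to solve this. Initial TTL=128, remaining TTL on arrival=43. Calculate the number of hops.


Given: initial TTL = 128, received TTL = 43
Hops = initial TTL - received TTL
Hops = 128 - 43 = 85

85


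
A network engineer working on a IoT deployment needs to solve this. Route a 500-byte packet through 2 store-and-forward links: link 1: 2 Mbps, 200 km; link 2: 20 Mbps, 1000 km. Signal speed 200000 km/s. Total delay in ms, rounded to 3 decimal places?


Packet = 500 bytes = 4000 bits. Store-and-forward: sum (t_trans + t_prop) per link.
Link 1: t_trans = 4000/(2*10^6) s = 2.0000 ms; t_prop = 200/200000 s = 1.0000 ms; subtotal = 3.0000 ms
Link 2: t_trans = 4000/(20*10^6) s = 0.2000 ms; t_prop = 1000/200000 s = 5.0000 ms; subtotal = 5.2000 ms
End-to-end = 3.0000 + 5.2000 = 8.2000 ms -> 8.200 ms (3 dp)

8.200


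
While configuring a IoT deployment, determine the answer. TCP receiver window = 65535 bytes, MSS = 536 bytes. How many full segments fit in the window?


Given: RWND = 65535 bytes, MSS = 536 bytes
Full segments = floor(RWND / MSS)
Full segments = floor(65535 / 536)
Full segments = floor(122.2668) = 122

122


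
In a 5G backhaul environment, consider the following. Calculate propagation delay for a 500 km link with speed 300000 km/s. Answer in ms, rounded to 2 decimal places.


Given: distance = 500 km, speed = 300000 km/s
Delay = distance / speed = 500 / 300000 seconds
Delay in ms = 500 * 1000 / 300000
Delay = 1.6667 ms
Rounded to 2 dp = 1.67 ms

1.67


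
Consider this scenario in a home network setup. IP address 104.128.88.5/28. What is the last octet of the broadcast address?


Given: IP = 104.128.88.5, prefix = /28
Host bits = 32 - 28 = 4
Network last octet = 5 AND mask = 0
Host part size = 2^4 - 1 = 15
Broadcast last octet = 0 OR 15 = 15

15


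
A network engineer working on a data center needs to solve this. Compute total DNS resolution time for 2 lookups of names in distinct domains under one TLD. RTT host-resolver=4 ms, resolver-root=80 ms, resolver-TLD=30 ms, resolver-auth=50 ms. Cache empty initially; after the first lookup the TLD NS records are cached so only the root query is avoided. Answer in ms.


Lookup 1 (cold cache): local + root + TLD + auth = 4 + 80 + 30 + 50 = 164 ms
Lookups 2..2 (TLD NS cached -> skip root; new domain -> still ask TLD and auth): local + TLD + auth = 4 + 30 + 50 = 84 ms each
Remaining 1 lookups: 1 * 84 = 84 ms
Total = 164 + 84 = 248 ms

248


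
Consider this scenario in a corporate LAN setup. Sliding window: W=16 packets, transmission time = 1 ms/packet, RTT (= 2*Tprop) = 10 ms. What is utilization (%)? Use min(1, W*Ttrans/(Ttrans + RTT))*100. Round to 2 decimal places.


Given: W = 16, Ttrans = 1 ms, RTT = 10 ms (= 2 * Tprop, Tprop = 5 ms)
Cycle time = Ttrans + RTT = 1 + 10 = 11 ms (first packet sent until its ACK returns)
W * Ttrans = 16 * 1 = 16 ms of sending per cycle
W * Ttrans / (Ttrans + RTT) = 16 / 11 = 1.454545
U = min(1, 1.454545) = 1.000000
U% = 100.00%

100.00


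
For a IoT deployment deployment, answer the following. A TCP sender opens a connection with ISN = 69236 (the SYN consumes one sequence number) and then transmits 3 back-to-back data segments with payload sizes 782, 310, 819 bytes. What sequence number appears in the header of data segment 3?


The SYN occupies sequence number ISN = 69236, so the first data byte is ISN + 1 = 69237.
SEQ of data segment i = (ISN + 1) + sum of payload sizes of segments 1..i-1.
Segment 1: SEQ = 69237, payload = 782 bytes
Segment 2: SEQ = 70019, payload = 310 bytes
Segment 3: SEQ = 70329, payload = 819 bytes
SEQ of segment 3 = 69237 + 782 + 310 = 70329

70329


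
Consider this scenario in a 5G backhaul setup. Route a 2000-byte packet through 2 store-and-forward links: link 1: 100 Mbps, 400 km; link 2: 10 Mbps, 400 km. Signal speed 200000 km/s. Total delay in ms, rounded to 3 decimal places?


Packet = 2000 bytes = 16000 bits. Store-and-forward: sum (t_trans + t_prop) per link.
Link 1: t_trans = 16000/(100*10^6) s = 0.1600 ms; t_prop = 400/200000 s = 2.0000 ms; subtotal = 2.1600 ms
Link 2: t_trans = 16000/(10*10^6) s = 1.6000 ms; t_prop = 400/200000 s = 2.0000 ms; subtotal = 3.6000 ms
End-to-end = 2.1600 + 3.6000 = 5.7600 ms -> 5.760 ms (3 dp)

5.760


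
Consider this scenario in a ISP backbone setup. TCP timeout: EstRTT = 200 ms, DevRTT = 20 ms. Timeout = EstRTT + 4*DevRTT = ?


Given: EstRTT = 200 ms, DevRTT = 20 ms
Timeout = EstRTT + 4 * DevRTT
4 * DevRTT = 4 * 20 = 80
Timeout = 200 + 80 = 280 ms

280


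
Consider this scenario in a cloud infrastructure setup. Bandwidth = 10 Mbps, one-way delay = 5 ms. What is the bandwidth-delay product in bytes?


Given: bandwidth = 10 Mbps, delay = 5 ms
BDP in bits = 10 * 10^6 * 5 / 1000
BDP in bits = 50000
BDP in bytes = 50000 / 8 = 6250

6250


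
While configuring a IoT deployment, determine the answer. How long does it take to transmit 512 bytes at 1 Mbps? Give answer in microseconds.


Given: packet = 512 bytes, bandwidth = 1 Mbps
Packet in bits = 512 * 8 = 4096 bits
Bandwidth = 1 * 10^6 = 1000000 bps
Time = 4096 / 1000000 seconds
Time in us = 4096 * 10^6 / 1000000 = 4096

4096


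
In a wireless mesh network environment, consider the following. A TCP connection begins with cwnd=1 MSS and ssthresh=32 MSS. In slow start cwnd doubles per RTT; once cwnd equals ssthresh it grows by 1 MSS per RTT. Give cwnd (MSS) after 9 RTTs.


RTT 0: cwnd = 1 MSS (initial)
RTT 1: cwnd = 2 MSS (slow start, doubled)
RTT 2: cwnd = 4 MSS (slow start, doubled)
RTT 3: cwnd = 8 MSS (slow start, doubled)
RTT 4: cwnd = 16 MSS (slow start, doubled)
RTT 5: cwnd = 32 MSS (slow start, doubled)
RTT 6: cwnd = 33 MSS (congestion avoidance, +1)
RTT 7: cwnd = 34 MSS (congestion avoidance, +1)
RTT 8: cwnd = 35 MSS (congestion avoidance, +1)
RTT 9: cwnd = 36 MSS (congestion avoidance, +1)

36


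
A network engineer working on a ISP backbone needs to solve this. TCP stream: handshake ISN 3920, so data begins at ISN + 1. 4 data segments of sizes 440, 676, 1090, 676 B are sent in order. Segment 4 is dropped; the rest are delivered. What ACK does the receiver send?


SYN uses sequence number 3920; first data byte = ISN + 1 = 3921.
Segment 1: SEQ = 3921, len = 440 B, covers [3921, 4360]
Segment 2: SEQ = 4361, len = 676 B, covers [4361, 5036]
Segment 3: SEQ = 5037, len = 1090 B, covers [5037, 6126]
Segment 4: SEQ = 6127, len = 676 B, covers [6127, 6802] [LOST]
In-order data received: bytes [3921, 6126] (segments 1..3).
Segment 4 missing -> gap begins at byte 6127.
Cumulative ACK = next expected in-order byte = 3921 + 440 + 676 + 1090 = 6127

6127


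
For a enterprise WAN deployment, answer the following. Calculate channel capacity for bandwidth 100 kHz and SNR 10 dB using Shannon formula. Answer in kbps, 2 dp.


Given: B = 100 kHz, SNR = 10 dB
SNR linear = 10^(10/10) = 10
1 + SNR = 11
log2(11) = 3.4594316186
C = 100 * 1000 * 3.4594316186 = 345943.1619 bps
C = 345.943162 kbps -> 345.94 kbps (2 dp)

345.94


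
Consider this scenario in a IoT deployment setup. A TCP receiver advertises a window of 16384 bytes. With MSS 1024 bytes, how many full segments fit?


Given: RWND = 16384 bytes, MSS = 1024 bytes
Full segments = floor(RWND / MSS)
Full segments = floor(16384 / 1024)
Full segments = floor(16.0) = 16

16


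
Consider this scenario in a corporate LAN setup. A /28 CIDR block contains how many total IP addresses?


Given: CIDR prefix /28
Host bits = 32 - 28 = 4
Total addresses = 2^4 = 16

16


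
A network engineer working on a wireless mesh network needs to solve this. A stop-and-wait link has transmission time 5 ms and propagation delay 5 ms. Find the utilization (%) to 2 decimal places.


Given: Ttrans = 5 ms, Tprop = 5 ms
RTT = 2 * Tprop = 2 * 5 = 10 ms
U = Ttrans / (Ttrans + RTT)
U = 5 / (5 + 10)
U = 5 / 15 = 0.333333
U% = 33.33%

33.33


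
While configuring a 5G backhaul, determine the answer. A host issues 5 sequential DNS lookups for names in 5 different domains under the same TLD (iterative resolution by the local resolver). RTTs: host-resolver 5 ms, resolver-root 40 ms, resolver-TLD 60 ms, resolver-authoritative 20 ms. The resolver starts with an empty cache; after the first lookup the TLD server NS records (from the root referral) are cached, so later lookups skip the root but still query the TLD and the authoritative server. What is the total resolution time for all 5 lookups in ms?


Lookup 1 (cold cache): local + root + TLD + auth = 5 + 40 + 60 + 20 = 125 ms
Lookups 2..5 (TLD NS cached -> skip root; new domain -> still ask TLD and auth): local + TLD + auth = 5 + 60 + 20 = 85 ms each
Remaining 4 lookups: 4 * 85 = 340 ms
Total = 125 + 340 = 465 ms

465


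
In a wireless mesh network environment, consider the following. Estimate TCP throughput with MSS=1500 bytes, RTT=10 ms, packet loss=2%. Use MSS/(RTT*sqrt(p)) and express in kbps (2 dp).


Given: MSS = 1500 bytes, RTT = 10 ms, loss = 2%
RTT in seconds = 10 / 1000 = 0.01
Loss rate = 2% = 0.02
sqrt(loss) = sqrt(0.02) = 0.141421356237
Throughput (bytes/s) = 1500 / (0.01 * 0.141421356237) = 1060660.1718
Throughput (kbps) = 1060660.1718 * 8 / 1000 = 8485.281374 -> 8485.28 kbps (2 dp)

8485.28


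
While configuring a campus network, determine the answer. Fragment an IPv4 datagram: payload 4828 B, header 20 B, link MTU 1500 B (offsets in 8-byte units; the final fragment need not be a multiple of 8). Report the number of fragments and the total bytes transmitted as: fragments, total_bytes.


Max data per non-final fragment = floor((MTU - header)/8)*8 = floor((1500 - 20)/8)*8 = floor(1480/8)*8 = 1480 B
Final fragment needs no 8-byte alignment: it can carry up to MTU - header = 1480 B
Non-final fragments needed = ceil((payload - 1480) / 1480) = ceil(3348/1480) = ceil(2.2622) = 3
Number of fragments = 3 + 1 = 4
Fragment sizes (data): 3 * 1480 B + 388 B (last, 388 <= 1480 OK)
Total bytes sent = payload + n_frags * header = 4828 + 4*20 = 4828 + 80 = 4908 B

4, 4908


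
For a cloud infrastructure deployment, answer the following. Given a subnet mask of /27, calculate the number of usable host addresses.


Given: subnet mask /27
Host bits = 32 - 27 = 5
Total addresses = 2^5 = 32
Usable hosts = 32 - 2 (network + broadcast) = 30

30


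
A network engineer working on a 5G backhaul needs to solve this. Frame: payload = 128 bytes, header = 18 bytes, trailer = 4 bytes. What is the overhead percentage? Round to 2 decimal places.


Given: payload = 128 B, header = 18 B, trailer = 4 B
Overhead bytes = header + trailer = 18 + 4 = 22
Total frame = payload + overhead = 128 + 22 = 150
Overhead % = 22 / 150 * 100 = 14.6667% -> 14.67% (2 dp)

14.67


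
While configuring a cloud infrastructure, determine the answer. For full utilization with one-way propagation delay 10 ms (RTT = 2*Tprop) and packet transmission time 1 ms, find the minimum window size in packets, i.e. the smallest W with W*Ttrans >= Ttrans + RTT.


Given: Ttrans = 1 ms, RTT = 20 ms (= 2 * Tprop, Tprop = 10 ms)
Time until first ACK returns = Ttrans + RTT = 1 + 20 = 21 ms
Need W * Ttrans >= Ttrans + RTT  ->  W >= (Ttrans + RTT) / Ttrans
(Ttrans + RTT) / Ttrans = 21 / 1 = 21
W_min = ceil(21) = 21

21


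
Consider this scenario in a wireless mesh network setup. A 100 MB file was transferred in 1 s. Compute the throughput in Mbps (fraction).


Given: file = 100 MB, time = 1 s
File in Mb = 100 * 8 = 800 Mb
Throughput = 800 / 1 Mbps
Throughput = 800 Mbps

800


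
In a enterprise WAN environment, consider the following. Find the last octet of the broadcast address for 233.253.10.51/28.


Given: IP = 233.253.10.51, prefix = /28
Host bits = 32 - 28 = 4
Network last octet = 51 AND mask = 48
Host part size = 2^4 - 1 = 15
Broadcast last octet = 48 OR 15 = 63

63


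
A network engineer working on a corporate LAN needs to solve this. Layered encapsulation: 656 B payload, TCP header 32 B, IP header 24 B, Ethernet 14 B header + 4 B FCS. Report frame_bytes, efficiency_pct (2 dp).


TCP segment = 656 + 32 = 688 B
IP packet = 688 + 24 = 712 B
Ethernet frame = 712 + 14 + 4 = 730 B
Efficiency = app / frame = 656 / 730 = 0.898630 = 89.8630% -> 89.86% (2 dp)

730, 89.86


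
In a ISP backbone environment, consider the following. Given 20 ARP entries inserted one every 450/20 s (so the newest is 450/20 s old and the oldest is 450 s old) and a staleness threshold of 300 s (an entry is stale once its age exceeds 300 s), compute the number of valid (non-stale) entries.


Ages are k * 450/20 s for k = 1..20 (spacing = 22.5000 s).
Entry k is valid iff k * 450/20 <= 300 iff k <= 20 * 300 / 450 = 13.3333
n_valid = floor(13.3333) = 13
(n_stale = 20 - 13 = 7)

13


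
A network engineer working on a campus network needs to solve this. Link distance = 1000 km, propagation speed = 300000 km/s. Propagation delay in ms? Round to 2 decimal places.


Given: distance = 1000 km, speed = 300000 km/s
Delay = distance / speed = 1000 / 300000 seconds
Delay in ms = 1000 * 1000 / 300000
Delay = 3.3333 ms
Rounded to 2 dp = 3.33 ms

3.33


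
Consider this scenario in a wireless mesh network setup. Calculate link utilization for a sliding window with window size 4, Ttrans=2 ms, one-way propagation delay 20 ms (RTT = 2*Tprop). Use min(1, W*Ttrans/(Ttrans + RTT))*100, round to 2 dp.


Given: W = 4, Ttrans = 2 ms, RTT = 40 ms (= 2 * Tprop, Tprop = 20 ms)
Cycle time = Ttrans + RTT = 2 + 40 = 42 ms (first packet sent until its ACK returns)
W * Ttrans = 4 * 2 = 8 ms of sending per cycle
W * Ttrans / (Ttrans + RTT) = 8 / 42 = 0.190476
U = min(1, 0.190476) = 0.190476
U% = 19.05%

19.05


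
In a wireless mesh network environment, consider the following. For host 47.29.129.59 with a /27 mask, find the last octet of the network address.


Given: IP = 47.29.129.59, prefix = /27
Subnet mask = 255.255.255.224
Last octet of IP: 59
Last octet of mask: 224
Network last octet = 59 AND 224 = 32

32


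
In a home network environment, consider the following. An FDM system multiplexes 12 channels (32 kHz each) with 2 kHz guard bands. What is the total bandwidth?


Given: 12 channels, 32 kHz each, guard = 2 kHz
Channel bandwidth = 12 * 32 = 384 kHz
Guard bands = 11 gaps * 2 kHz = 22 kHz
Total = 384 + 22 = 406 kHz

406


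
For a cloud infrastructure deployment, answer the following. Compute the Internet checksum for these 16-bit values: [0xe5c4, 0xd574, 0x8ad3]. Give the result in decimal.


Given words: [0xe5c4, 0xd574, 0x8ad3]
Step 1: Sum all words
Raw sum = 58820 + 54644 + 35539 = 149003
Step 2: Fold carry: (17931 + 2) = 17933
One's complement = ~17933 & 0xFFFF = 47602

47602


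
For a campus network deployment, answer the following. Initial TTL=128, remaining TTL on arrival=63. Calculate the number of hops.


Given: initial TTL = 128, received TTL = 63
Hops = initial TTL - received TTL
Hops = 128 - 63 = 65

65


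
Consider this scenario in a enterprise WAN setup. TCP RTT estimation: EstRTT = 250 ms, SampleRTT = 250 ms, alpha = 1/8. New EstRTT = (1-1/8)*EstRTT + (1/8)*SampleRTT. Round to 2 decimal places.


Given: EstRTT = 250 ms, SampleRTT = 250 ms, alpha = 1/8
New EstRTT = (1 - alpha) * EstRTT + alpha * SampleRTT
(7/8) * 250 = 218.75
(1/8) * 250 = 31.25
New EstRTT = 218.75 + 31.25 = 250 ms -> 250.00 ms (2 dp)

250.00


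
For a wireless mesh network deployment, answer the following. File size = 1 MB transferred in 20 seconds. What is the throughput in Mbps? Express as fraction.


Given: file = 1 MB, time = 20 s
File in Mb = 1 * 8 = 8 Mb
Throughput = 8 / 20 Mbps
Throughput = 2/5 Mbps

2/5


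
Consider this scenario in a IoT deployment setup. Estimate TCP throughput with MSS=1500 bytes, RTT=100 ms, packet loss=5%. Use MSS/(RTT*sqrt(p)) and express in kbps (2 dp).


Given: MSS = 1500 bytes, RTT = 100 ms, loss = 5%
RTT in seconds = 100 / 1000 = 0.1
Loss rate = 5% = 0.05
sqrt(loss) = sqrt(0.05) = 0.223606797750
Throughput (bytes/s) = 1500 / (0.1 * 0.223606797750) = 67082.0393
Throughput (kbps) = 67082.0393 * 8 / 1000 = 536.656315 -> 536.66 kbps (2 dp)

536.66


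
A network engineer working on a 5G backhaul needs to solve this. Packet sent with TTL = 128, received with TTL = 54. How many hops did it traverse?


Given: initial TTL = 128, received TTL = 54
Hops = initial TTL - received TTL
Hops = 128 - 54 = 74

74


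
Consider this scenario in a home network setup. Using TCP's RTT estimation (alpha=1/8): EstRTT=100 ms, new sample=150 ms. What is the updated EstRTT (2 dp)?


Given: EstRTT = 100 ms, SampleRTT = 150 ms, alpha = 1/8
New EstRTT = (1 - alpha) * EstRTT + alpha * SampleRTT
(7/8) * 100 = 87.5
(1/8) * 150 = 18.75
New EstRTT = 87.5 + 18.75 = 106.25 ms -> 106.25 ms (2 dp)

106.25


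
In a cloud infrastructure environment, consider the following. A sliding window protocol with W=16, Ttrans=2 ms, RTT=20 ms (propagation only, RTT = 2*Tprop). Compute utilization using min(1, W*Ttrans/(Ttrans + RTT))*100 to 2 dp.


Given: W = 16, Ttrans = 2 ms, RTT = 20 ms (= 2 * Tprop, Tprop = 10 ms)
Cycle time = Ttrans + RTT = 2 + 20 = 22 ms (first packet sent until its ACK returns)
W * Ttrans = 16 * 2 = 32 ms of sending per cycle
W * Ttrans / (Ttrans + RTT) = 32 / 22 = 1.454545
U = min(1, 1.454545) = 1.000000
U% = 100.00%

100.00


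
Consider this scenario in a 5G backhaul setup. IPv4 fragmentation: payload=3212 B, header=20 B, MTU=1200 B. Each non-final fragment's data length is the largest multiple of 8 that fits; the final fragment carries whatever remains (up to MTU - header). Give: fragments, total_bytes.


Max data per non-final fragment = floor((MTU - header)/8)*8 = floor((1200 - 20)/8)*8 = floor(1180/8)*8 = 1176 B
Final fragment needs no 8-byte alignment: it can carry up to MTU - header = 1180 B
Non-final fragments needed = ceil((payload - 1180) / 1176) = ceil(2032/1176) = ceil(1.7279) = 2
Number of fragments = 2 + 1 = 3
Fragment sizes (data): 2 * 1176 B + 860 B (last, 860 <= 1180 OK)
Total bytes sent = payload + n_frags * header = 3212 + 3*20 = 3212 + 60 = 3272 B

3, 3272


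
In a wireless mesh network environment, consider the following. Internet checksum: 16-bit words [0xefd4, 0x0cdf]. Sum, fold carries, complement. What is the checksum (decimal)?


Given words: [0xefd4, 0x0cdf]
Step 1: Sum all words
Raw sum = 61396 + 3295 = 64691
One's complement = ~64691 & 0xFFFF = 844

844


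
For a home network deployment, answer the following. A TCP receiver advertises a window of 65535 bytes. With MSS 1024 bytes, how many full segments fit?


Given: RWND = 65535 bytes, MSS = 1024 bytes
Full segments = floor(RWND / MSS)
Full segments = floor(65535 / 1024)
Full segments = floor(63.999) = 63

63


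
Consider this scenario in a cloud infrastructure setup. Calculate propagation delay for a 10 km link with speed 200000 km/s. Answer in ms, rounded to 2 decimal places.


Given: distance = 10 km, speed = 200000 km/s
Delay = distance / speed = 10 / 200000 seconds
Delay in ms = 10 * 1000 / 200000
Delay = 0.0500 ms
Rounded to 2 dp = 0.05 ms

0.05


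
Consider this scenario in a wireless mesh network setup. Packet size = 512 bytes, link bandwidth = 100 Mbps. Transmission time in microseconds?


Given: packet = 512 bytes, bandwidth = 100 Mbps
Packet in bits = 512 * 8 = 4096 bits
Bandwidth = 100 * 10^6 = 100000000 bps
Time = 4096 / 100000000 seconds
Time in us = 4096 * 10^6 / 100000000 = 40.96

40.96


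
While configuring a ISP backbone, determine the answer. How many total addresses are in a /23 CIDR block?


Given: CIDR prefix /23
Host bits = 32 - 23 = 9
Total addresses = 2^9 = 512

512


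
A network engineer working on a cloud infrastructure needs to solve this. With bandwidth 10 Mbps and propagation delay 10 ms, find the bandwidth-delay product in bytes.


Given: bandwidth = 10 Mbps, delay = 10 ms
BDP in bits = 10 * 10^6 * 10 / 1000
BDP in bits = 100000
BDP in bytes = 100000 / 8 = 12500

12500


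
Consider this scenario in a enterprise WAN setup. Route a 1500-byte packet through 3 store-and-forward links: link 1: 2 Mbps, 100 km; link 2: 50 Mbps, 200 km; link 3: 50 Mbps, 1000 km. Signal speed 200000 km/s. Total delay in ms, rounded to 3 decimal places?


Packet = 1500 bytes = 12000 bits. Store-and-forward: sum (t_trans + t_prop) per link.
Link 1: t_trans = 12000/(2*10^6) s = 6.0000 ms; t_prop = 100/200000 s = 0.5000 ms; subtotal = 6.5000 ms
Link 2: t_trans = 12000/(50*10^6) s = 0.2400 ms; t_prop = 200/200000 s = 1.0000 ms; subtotal = 1.2400 ms
Link 3: t_trans = 12000/(50*10^6) s = 0.2400 ms; t_prop = 1000/200000 s = 5.0000 ms; subtotal = 5.2400 ms
End-to-end = 6.5000 + 1.2400 + 5.2400 = 12.9800 ms -> 12.980 ms (3 dp)

12.980


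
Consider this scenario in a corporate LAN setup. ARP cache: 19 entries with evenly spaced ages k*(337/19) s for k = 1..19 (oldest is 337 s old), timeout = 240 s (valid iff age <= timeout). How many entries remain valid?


Ages are k * 337/19 s for k = 1..19 (spacing = 17.7368 s).
Entry k is valid iff k * 337/19 <= 240 iff k <= 19 * 240 / 337 = 13.5312
n_valid = floor(13.5312) = 13
(n_stale = 19 - 13 = 6)

13


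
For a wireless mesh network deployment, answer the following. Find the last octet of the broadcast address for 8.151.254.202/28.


Given: IP = 8.151.254.202, prefix = /28
Host bits = 32 - 28 = 4
Network last octet = 202 AND mask = 192
Host part size = 2^4 - 1 = 15
Broadcast last octet = 192 OR 15 = 207

207


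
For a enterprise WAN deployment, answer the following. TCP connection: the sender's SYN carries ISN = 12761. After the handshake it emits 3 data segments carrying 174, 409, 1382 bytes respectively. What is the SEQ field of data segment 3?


The SYN occupies sequence number ISN = 12761, so the first data byte is ISN + 1 = 12762.
SEQ of data segment i = (ISN + 1) + sum of payload sizes of segments 1..i-1.
Segment 1: SEQ = 12762, payload = 174 bytes
Segment 2: SEQ = 12936, payload = 409 bytes
Segment 3: SEQ = 13345, payload = 1382 bytes
SEQ of segment 3 = 12762 + 174 + 409 = 13345

13345


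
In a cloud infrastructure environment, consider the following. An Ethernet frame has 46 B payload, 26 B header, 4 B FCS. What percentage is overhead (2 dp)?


Given: payload = 46 B, header = 26 B, trailer = 4 B
Overhead bytes = header + trailer = 26 + 4 = 30
Total frame = payload + overhead = 46 + 30 = 76
Overhead % = 30 / 76 * 100 = 39.4737% -> 39.47% (2 dp)

39.47


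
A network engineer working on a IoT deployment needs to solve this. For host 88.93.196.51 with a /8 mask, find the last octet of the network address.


Given: IP = 88.93.196.51, prefix = /8
Subnet mask = 255.0.0.0
Last octet of IP: 51
Last octet of mask: 0
Network last octet = 51 AND 0 = 0

0


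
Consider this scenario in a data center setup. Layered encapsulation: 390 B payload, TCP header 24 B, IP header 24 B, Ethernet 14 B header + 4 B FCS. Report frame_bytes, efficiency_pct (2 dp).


TCP segment = 390 + 24 = 414 B
IP packet = 414 + 24 = 438 B
Ethernet frame = 438 + 14 + 4 = 456 B
Efficiency = app / frame = 390 / 456 = 0.855263 = 85.5263% -> 85.53% (2 dp)

456, 85.53
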